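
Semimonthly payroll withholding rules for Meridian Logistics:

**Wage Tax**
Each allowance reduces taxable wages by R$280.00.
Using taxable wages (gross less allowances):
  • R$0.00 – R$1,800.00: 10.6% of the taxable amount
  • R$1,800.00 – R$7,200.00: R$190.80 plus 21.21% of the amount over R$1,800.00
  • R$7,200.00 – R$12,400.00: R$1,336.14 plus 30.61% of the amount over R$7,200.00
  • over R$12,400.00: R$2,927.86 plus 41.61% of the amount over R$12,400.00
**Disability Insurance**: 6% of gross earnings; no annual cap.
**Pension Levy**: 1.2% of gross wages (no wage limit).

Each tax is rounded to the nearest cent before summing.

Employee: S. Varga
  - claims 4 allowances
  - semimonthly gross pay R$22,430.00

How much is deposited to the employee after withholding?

R$14,179.73

Wage Tax: taxable = R$22,430.00 − 4×R$280.00 = R$21,310.00
  R$2,927.86 + 41.61% × (R$21,310.00 − R$12,400.00) = R$2,927.86 + 41.61% × R$8,910.00 = R$6,635.31
Disability Insurance: 6% × R$22,430.00 = R$1,345.80
Pension Levy: 1.2% × R$22,430.00 = R$269.16
Total withheld: R$6,635.31 + R$1,345.80 + R$269.16 = R$8,250.27
Net pay: R$22,430.00 − R$8,250.27 = R$14,179.73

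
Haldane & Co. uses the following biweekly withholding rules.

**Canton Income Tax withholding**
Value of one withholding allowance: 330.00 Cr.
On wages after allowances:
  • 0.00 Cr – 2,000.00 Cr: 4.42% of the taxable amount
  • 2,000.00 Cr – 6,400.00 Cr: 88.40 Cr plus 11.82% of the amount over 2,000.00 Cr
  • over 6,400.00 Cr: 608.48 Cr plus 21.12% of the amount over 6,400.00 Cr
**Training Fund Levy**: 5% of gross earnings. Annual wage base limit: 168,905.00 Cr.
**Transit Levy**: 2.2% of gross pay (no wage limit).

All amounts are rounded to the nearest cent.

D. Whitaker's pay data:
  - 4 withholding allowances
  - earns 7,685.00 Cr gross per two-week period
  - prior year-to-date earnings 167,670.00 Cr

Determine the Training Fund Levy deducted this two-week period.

61.75 Cr

Training Fund Levy: cap 168,905.00 Cr − YTD 167,670.00 Cr = 1,235.00 Cr subject; 5% × 1,235.00 Cr = 61.75 Cr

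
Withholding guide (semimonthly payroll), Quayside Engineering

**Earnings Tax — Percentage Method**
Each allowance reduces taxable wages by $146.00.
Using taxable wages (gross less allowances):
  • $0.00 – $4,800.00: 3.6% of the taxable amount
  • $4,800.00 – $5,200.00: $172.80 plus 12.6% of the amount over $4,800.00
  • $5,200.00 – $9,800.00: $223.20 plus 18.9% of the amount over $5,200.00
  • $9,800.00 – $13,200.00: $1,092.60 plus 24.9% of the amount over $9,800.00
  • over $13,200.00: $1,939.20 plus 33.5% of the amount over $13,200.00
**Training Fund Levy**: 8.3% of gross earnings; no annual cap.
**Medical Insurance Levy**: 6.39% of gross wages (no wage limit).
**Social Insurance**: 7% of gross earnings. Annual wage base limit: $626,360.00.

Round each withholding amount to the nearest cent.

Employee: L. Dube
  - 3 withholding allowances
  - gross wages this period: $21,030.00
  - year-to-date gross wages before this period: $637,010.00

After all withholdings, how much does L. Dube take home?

Earnings Tax: taxable = $21,030.00 − 3×$146.00 = $20,592.00
  $1,939.20 + 33.5% × ($20,592.00 − $13,200.00) = $1,939.20 + 33.5% × $7,392.00 = $4,415.52
Training Fund Levy: 8.3% × $21,030.00 = $1,745.49
Medical Insurance Levy: 6.39% × $21,030.00 = $1,343.82
Social Insurance: YTD $637,010.00 ≥ cap $626,360.00 → $0.00
Total withheld: $4,415.52 + $1,745.49 + $1,343.82 + $0.00 = $7,504.83
Net pay: $21,030.00 − $7,504.83 = $13,525.17

$13,525.17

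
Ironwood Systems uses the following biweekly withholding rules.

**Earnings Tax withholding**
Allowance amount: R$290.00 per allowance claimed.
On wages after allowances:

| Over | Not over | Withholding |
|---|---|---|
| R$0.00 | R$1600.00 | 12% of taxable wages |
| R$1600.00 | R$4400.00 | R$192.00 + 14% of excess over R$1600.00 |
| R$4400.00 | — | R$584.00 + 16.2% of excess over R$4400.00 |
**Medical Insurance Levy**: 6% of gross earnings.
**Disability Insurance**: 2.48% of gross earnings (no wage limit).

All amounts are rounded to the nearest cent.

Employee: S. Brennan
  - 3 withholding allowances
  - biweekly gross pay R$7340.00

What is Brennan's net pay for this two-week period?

R$5798.23

Earnings Tax: taxable = R$7340.00 − 3×R$290.00 = R$6470.00
  R$584.00 + 16.2% × (R$6470.00 − R$4400.00) = R$584.00 + 16.2% × R$2070.00 = R$919.34
Medical Insurance Levy: 6% × R$7340.00 = R$440.40
Disability Insurance: 2.48% × R$7340.00 = R$182.03
Total withheld: R$919.34 + R$440.40 + R$182.03 = R$1541.77
Net pay: R$7340.00 − R$1541.77 = R$5798.23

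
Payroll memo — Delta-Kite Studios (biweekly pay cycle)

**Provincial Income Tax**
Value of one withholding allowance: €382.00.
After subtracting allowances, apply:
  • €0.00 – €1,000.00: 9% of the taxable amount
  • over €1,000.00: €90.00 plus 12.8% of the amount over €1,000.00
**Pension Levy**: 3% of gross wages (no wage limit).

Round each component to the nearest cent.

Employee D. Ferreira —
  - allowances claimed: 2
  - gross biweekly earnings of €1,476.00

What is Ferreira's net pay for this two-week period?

€1,367.64

Provincial Income Tax: taxable = €1,476.00 − 2×€382.00 = €712.00
  9% × €712.00 = €64.08
Pension Levy: 3% × €1,476.00 = €44.28
Total withheld: €64.08 + €44.28 = €108.36
Net pay: €1,476.00 − €108.36 = €1,367.64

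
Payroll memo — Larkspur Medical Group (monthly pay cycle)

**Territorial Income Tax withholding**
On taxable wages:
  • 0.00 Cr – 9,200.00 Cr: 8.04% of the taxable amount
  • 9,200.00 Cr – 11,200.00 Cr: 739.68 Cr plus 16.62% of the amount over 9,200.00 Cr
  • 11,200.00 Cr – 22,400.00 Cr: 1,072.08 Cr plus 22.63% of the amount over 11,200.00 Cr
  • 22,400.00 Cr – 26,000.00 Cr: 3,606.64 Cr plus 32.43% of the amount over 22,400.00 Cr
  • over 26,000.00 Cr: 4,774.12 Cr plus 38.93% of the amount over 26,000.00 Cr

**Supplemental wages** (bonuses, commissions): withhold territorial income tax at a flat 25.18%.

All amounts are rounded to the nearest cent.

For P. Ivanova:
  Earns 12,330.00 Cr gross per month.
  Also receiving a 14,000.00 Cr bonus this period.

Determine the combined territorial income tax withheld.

Territorial Income Tax: taxable = 12,330.00 Cr
  1,072.08 Cr + 22.63% × (12,330.00 Cr − 11,200.00 Cr) = 1,072.08 Cr + 22.63% × 1,130.00 Cr = 1,327.80 Cr
Supplemental (25.18% flat on bonus): 25.18% × 14,000.00 Cr = 3,525.20 Cr
Total territorial income tax: 1,327.80 Cr + 3,525.20 Cr = 4,853.00 Cr

4,853.00 Cr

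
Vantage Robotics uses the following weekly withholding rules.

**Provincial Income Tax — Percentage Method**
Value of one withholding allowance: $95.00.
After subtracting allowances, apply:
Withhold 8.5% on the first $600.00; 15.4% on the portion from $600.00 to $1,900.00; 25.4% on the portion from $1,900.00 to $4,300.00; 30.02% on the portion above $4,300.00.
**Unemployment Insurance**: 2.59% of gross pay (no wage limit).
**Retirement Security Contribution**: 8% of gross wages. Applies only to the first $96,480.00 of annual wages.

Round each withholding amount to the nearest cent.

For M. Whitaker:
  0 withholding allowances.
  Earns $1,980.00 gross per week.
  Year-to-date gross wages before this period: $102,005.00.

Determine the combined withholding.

Provincial Income Tax: taxable = $1,980.00
  $251.20 + 25.4% × ($1,980.00 − $1,900.00) = $251.20 + 25.4% × $80.00 = $271.52
Unemployment Insurance: 2.59% × $1,980.00 = $51.28
Retirement Security Contribution: YTD $102,005.00 ≥ cap $96,480.00 → $0.00
Total: $271.52 + $51.28 + $0.00 = $322.80

$322.80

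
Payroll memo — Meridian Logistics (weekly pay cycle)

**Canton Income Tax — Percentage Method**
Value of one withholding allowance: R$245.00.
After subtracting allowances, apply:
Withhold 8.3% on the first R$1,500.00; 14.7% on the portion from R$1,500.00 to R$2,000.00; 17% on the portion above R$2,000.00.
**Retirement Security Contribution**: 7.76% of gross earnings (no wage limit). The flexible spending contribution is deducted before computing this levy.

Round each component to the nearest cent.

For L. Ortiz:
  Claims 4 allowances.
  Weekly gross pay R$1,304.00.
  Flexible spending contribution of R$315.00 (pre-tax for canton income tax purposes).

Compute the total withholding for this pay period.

R$77.50

Canton Income Tax: taxable = R$1,304.00 − R$315.00 − 4×R$245.00 = R$9.00
  8.3% × R$9.00 = R$0.75
Retirement Security Contribution: 7.76% × R$989.00 = R$76.75
Total: R$0.75 + R$76.75 = R$77.50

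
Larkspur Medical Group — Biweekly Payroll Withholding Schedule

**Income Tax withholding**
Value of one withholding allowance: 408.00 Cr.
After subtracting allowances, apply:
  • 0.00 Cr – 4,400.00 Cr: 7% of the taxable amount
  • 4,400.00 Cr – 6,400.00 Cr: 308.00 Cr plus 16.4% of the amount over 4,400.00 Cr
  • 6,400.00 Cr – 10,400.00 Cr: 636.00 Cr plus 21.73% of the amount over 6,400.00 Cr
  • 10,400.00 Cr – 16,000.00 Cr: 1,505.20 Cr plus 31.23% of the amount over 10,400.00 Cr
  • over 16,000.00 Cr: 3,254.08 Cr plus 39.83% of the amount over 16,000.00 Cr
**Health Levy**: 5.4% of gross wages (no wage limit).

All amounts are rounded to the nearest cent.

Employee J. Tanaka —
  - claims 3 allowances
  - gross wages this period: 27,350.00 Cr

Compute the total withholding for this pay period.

Income Tax: taxable = 27,350.00 Cr − 3×408.00 Cr = 26,126.00 Cr
  3,254.08 Cr + 39.83% × (26,126.00 Cr − 16,000.00 Cr) = 3,254.08 Cr + 39.83% × 10,126.00 Cr = 7,287.27 Cr
Health Levy: 5.4% × 27,350.00 Cr = 1,476.90 Cr
Total: 7,287.27 Cr + 1,476.90 Cr = 8,764.17 Cr

8,764.17 Cr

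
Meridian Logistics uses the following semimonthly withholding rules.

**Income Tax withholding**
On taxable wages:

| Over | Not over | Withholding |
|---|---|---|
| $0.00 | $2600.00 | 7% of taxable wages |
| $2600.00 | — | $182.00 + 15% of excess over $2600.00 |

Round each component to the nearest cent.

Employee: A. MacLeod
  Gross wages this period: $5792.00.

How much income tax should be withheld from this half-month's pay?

Income Tax: taxable = $5792.00
  $182.00 + 15% × ($5792.00 − $2600.00) = $182.00 + 15% × $3192.00 = $660.80

$660.80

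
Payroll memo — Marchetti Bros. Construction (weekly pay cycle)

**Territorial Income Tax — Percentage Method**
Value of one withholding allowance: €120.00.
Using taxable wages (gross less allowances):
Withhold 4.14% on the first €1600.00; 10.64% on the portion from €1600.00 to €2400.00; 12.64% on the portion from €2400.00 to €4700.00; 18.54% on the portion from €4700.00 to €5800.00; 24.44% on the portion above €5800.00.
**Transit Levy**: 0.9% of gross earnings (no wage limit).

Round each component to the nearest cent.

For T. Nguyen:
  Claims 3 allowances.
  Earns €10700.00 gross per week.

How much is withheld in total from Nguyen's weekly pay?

€1851.90

Territorial Income Tax: taxable = €10700.00 − 3×€120.00 = €10340.00
  €646.02 + 24.44% × (€10340.00 − €5800.00) = €646.02 + 24.44% × €4540.00 = €1755.60
Transit Levy: 0.9% × €10700.00 = €96.30
Total: €1755.60 + €96.30 = €1851.90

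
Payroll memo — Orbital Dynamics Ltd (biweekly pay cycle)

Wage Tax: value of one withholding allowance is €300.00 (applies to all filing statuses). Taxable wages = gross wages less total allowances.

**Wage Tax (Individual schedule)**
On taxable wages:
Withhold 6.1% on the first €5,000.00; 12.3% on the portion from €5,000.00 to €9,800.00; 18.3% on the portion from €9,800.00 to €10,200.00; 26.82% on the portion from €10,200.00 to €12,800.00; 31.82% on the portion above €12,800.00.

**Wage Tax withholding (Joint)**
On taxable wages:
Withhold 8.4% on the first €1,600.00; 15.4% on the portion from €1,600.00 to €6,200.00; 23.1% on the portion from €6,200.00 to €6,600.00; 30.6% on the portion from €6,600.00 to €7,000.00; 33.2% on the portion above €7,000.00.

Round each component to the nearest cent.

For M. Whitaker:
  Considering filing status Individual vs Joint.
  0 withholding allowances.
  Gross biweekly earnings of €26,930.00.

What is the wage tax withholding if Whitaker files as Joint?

€7,674.36

Wage Tax (Joint): taxable = €26,930.00
  €1,057.60 + 33.2% × (€26,930.00 − €7,000.00) = €1,057.60 + 33.2% × €19,930.00 = €7,674.36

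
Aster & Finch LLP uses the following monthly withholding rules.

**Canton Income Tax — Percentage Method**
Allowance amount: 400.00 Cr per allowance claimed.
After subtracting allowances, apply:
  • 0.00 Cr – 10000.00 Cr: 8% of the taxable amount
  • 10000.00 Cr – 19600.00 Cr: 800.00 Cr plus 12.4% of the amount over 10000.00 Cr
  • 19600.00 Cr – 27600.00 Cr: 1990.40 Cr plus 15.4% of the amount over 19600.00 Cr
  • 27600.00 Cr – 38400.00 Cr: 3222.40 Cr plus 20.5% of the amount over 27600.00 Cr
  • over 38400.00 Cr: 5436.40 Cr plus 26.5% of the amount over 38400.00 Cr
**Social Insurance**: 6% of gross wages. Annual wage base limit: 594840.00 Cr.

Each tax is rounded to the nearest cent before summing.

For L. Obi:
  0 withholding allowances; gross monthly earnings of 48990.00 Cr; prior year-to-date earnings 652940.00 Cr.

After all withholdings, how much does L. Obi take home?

40747.25 Cr

Canton Income Tax: taxable = 48990.00 Cr
  5436.40 Cr + 26.5% × (48990.00 Cr − 38400.00 Cr) = 5436.40 Cr + 26.5% × 10590.00 Cr = 8242.75 Cr
Social Insurance: YTD 652940.00 Cr ≥ cap 594840.00 Cr → 0.00 Cr
Total withheld: 8242.75 Cr + 0.00 Cr = 8242.75 Cr
Net pay: 48990.00 Cr − 8242.75 Cr = 40747.25 Cr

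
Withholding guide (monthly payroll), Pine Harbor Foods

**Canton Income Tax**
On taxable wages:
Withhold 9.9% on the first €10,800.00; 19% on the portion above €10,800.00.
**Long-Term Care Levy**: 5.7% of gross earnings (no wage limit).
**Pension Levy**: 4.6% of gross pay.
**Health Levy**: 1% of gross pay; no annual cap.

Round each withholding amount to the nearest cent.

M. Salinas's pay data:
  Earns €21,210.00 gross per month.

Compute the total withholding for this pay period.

Canton Income Tax: taxable = €21,210.00
  €1,069.20 + 19% × (€21,210.00 − €10,800.00) = €1,069.20 + 19% × €10,410.00 = €3,047.10
Long-Term Care Levy: 5.7% × €21,210.00 = €1,208.97
Pension Levy: 4.6% × €21,210.00 = €975.66
Health Levy: 1% × €21,210.00 = €212.10
Total: €3,047.10 + €1,208.97 + €975.66 + €212.10 = €5,443.83

€5,443.83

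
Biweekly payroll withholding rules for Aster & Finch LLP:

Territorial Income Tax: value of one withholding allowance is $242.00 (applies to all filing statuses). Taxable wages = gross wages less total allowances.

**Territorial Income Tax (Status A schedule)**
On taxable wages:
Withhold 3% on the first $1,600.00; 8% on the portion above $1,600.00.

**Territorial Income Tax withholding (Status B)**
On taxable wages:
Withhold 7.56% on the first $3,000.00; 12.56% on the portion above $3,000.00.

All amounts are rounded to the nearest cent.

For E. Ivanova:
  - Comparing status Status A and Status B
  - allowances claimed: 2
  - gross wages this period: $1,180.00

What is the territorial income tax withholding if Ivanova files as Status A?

$20.88

Territorial Income Tax (Status A): taxable = $1,180.00 − 2×$242.00 = $696.00
  3% × $696.00 = $20.88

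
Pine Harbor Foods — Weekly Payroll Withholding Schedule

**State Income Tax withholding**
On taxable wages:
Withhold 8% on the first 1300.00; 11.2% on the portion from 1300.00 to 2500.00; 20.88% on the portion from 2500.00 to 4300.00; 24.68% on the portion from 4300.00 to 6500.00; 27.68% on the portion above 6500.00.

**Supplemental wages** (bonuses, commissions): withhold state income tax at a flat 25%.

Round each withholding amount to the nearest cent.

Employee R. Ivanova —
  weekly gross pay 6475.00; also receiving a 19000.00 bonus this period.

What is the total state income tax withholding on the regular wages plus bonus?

5901.03

State Income Tax: taxable = 6475.00
  614.24 + 24.68% × (6475.00 − 4300.00) = 614.24 + 24.68% × 2175.00 = 1151.03
Supplemental (25% flat on bonus): 25% × 19000.00 = 4750.00
Total state income tax: 1151.03 + 4750.00 = 5901.03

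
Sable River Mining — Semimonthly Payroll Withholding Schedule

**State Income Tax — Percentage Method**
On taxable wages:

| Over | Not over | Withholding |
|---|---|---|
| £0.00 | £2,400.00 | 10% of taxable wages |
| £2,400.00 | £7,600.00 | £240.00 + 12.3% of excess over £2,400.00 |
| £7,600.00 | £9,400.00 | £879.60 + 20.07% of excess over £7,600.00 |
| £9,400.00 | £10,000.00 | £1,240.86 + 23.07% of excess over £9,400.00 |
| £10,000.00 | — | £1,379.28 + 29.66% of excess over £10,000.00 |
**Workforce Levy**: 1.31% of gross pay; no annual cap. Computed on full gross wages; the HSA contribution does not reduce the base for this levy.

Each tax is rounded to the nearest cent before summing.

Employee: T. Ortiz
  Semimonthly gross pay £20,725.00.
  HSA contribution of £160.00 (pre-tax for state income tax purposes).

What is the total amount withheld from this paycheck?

State Income Tax: taxable = £20,725.00 − £160.00 = £20,565.00
  £1,379.28 + 29.66% × (£20,565.00 − £10,000.00) = £1,379.28 + 29.66% × £10,565.00 = £4,512.86
Workforce Levy: 1.31% × £20,725.00 = £271.50
Total: £4,512.86 + £271.50 = £4,784.36

£4,784.36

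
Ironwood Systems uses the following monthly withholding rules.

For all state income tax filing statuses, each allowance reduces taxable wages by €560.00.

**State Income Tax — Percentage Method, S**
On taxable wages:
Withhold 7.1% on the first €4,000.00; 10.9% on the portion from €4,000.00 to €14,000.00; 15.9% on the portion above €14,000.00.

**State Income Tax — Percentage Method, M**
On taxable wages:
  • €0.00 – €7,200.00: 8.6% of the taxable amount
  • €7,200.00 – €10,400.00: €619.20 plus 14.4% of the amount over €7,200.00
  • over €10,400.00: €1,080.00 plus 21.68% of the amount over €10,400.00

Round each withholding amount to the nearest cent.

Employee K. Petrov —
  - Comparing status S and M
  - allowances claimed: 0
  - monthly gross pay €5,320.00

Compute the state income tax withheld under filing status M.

State Income Tax (M): taxable = €5,320.00
  8.6% × €5,320.00 = €457.52

€457.52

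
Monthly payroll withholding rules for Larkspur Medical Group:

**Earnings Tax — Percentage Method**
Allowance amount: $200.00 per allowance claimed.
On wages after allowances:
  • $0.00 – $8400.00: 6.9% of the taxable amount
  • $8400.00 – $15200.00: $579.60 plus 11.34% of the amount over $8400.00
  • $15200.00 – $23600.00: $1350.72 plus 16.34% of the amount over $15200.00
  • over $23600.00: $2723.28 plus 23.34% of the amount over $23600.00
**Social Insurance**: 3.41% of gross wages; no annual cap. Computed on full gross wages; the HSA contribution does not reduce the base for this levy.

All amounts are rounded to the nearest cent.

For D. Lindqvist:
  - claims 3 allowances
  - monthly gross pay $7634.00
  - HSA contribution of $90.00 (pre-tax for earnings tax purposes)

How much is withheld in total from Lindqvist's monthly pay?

Earnings Tax: taxable = $7634.00 − $90.00 − 3×$200.00 = $6944.00
  6.9% × $6944.00 = $479.14
Social Insurance: 3.41% × $7634.00 = $260.32
Total: $479.14 + $260.32 = $739.46

$739.46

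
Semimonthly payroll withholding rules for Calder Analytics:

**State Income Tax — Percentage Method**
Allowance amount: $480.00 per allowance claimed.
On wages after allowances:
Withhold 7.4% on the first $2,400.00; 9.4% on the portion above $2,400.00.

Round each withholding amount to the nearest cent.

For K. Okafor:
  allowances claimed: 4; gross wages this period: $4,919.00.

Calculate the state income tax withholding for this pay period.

$233.91

State Income Tax: taxable = $4,919.00 − 4×$480.00 = $2,999.00
  $177.60 + 9.4% × ($2,999.00 − $2,400.00) = $177.60 + 9.4% × $599.00 = $233.91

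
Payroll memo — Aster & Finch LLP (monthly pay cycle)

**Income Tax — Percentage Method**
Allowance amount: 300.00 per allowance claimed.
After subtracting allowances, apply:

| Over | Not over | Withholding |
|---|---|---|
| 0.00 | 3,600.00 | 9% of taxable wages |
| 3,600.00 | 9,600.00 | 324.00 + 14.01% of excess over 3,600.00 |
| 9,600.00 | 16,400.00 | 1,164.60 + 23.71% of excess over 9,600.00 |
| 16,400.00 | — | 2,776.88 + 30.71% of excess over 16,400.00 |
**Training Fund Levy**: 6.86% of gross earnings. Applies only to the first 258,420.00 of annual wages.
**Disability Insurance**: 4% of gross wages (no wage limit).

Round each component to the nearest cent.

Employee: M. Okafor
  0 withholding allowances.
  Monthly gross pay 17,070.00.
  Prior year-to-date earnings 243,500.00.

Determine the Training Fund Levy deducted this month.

Training Fund Levy: cap 258,420.00 − YTD 243,500.00 = 14,920.00 subject; 6.86% × 14,920.00 = 1,023.51

1,023.51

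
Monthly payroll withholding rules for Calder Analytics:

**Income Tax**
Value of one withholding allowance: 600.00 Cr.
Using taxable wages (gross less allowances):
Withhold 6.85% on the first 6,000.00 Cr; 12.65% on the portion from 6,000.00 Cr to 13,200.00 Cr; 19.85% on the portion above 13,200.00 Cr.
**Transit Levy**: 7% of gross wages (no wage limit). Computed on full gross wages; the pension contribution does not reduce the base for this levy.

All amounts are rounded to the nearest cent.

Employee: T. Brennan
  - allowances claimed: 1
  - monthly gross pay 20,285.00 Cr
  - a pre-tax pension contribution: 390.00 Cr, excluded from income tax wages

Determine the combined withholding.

3,951.61 Cr

Income Tax: taxable = 20,285.00 Cr − 390.00 Cr − 1×600.00 Cr = 19,295.00 Cr
  1,321.80 Cr + 19.85% × (19,295.00 Cr − 13,200.00 Cr) = 1,321.80 Cr + 19.85% × 6,095.00 Cr = 2,531.66 Cr
Transit Levy: 7% × 20,285.00 Cr = 1,419.95 Cr
Total: 2,531.66 Cr + 1,419.95 Cr = 3,951.61 Cr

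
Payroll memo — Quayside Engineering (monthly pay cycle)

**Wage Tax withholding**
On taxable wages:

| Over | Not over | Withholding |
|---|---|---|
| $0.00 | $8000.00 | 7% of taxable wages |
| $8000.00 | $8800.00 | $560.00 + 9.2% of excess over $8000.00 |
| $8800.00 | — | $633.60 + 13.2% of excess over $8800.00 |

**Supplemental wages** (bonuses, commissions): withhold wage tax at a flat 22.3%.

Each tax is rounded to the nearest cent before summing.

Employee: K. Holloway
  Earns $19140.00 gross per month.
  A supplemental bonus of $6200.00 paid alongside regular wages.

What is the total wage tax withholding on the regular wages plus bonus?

Wage Tax: taxable = $19140.00
  $633.60 + 13.2% × ($19140.00 − $8800.00) = $633.60 + 13.2% × $10340.00 = $1998.48
Supplemental (22.3% flat on bonus): 22.3% × $6200.00 = $1382.60
Total wage tax: $1998.48 + $1382.60 = $3381.08

$3381.08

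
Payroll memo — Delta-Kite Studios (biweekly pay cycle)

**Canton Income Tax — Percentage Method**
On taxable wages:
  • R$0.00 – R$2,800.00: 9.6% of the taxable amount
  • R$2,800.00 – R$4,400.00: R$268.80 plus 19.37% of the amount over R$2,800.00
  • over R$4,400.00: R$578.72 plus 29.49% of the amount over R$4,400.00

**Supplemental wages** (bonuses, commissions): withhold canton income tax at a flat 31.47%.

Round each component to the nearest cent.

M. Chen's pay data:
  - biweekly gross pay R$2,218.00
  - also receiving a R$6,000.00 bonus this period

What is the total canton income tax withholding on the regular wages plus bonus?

Canton Income Tax: taxable = R$2,218.00
  9.6% × R$2,218.00 = R$212.93
Supplemental (31.47% flat on bonus): 31.47% × R$6,000.00 = R$1,888.20
Total canton income tax: R$212.93 + R$1,888.20 = R$2,101.13

R$2,101.13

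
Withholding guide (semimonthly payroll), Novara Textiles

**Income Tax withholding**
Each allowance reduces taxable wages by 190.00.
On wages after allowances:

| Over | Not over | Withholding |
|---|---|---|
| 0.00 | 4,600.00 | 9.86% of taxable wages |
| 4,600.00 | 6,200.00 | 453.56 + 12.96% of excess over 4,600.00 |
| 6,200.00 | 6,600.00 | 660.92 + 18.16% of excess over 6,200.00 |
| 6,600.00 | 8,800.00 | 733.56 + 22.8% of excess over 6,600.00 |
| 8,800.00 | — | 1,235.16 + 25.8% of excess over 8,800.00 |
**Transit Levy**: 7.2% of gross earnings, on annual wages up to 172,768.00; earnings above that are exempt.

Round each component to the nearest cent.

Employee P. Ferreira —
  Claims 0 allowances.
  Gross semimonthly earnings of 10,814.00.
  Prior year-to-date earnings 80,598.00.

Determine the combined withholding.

Income Tax: taxable = 10,814.00
  1,235.16 + 25.8% × (10,814.00 − 8,800.00) = 1,235.16 + 25.8% × 2,014.00 = 1,754.77
Transit Levy: 7.2% × 10,814.00 = 778.61
Total: 1,754.77 + 778.61 = 2,533.38

2,533.38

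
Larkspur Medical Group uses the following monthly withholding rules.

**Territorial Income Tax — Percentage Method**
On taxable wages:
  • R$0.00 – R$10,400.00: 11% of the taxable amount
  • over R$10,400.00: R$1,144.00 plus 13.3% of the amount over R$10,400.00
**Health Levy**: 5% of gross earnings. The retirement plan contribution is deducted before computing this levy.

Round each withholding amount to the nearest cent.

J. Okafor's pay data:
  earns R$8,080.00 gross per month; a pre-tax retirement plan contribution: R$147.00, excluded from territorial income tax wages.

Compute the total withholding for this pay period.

R$1,269.28

Territorial Income Tax: taxable = R$8,080.00 − R$147.00 = R$7,933.00
  11% × R$7,933.00 = R$872.63
Health Levy: 5% × R$7,933.00 = R$396.65
Total: R$872.63 + R$396.65 = R$1,269.28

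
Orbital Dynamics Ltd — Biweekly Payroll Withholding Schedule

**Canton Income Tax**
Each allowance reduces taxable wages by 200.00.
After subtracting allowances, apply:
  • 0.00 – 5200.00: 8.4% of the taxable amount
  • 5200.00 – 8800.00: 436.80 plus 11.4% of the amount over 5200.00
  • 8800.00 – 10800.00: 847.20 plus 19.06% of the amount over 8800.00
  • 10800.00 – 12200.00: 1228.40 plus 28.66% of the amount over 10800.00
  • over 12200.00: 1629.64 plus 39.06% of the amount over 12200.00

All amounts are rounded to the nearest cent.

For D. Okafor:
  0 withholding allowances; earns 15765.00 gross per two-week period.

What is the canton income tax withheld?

Canton Income Tax: taxable = 15765.00
  1629.64 + 39.06% × (15765.00 − 12200.00) = 1629.64 + 39.06% × 3565.00 = 3022.13

3022.13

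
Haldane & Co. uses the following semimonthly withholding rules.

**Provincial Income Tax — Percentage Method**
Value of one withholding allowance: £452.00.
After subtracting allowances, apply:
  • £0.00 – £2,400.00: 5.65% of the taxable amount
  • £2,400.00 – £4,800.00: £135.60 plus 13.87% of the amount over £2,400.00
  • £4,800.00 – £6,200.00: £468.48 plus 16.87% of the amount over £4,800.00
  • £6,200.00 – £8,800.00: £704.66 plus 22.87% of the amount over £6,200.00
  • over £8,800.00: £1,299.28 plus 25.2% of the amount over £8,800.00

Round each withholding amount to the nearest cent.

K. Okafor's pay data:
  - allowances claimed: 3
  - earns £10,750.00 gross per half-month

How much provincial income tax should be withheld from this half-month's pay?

Provincial Income Tax: taxable = £10,750.00 − 3×£452.00 = £9,394.00
  £1,299.28 + 25.2% × (£9,394.00 − £8,800.00) = £1,299.28 + 25.2% × £594.00 = £1,448.97

£1,448.97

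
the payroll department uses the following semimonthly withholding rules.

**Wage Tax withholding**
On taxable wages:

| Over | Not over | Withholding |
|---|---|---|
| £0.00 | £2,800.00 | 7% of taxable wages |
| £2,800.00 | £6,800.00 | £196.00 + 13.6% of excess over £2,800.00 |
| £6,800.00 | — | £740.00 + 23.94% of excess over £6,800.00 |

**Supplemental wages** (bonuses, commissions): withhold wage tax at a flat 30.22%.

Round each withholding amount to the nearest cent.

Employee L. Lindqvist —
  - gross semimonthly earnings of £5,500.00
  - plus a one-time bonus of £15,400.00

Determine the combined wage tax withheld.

£5,217.08

Wage Tax: taxable = £5,500.00
  £196.00 + 13.6% × (£5,500.00 − £2,800.00) = £196.00 + 13.6% × £2,700.00 = £563.20
Supplemental (30.22% flat on bonus): 30.22% × £15,400.00 = £4,653.88
Total wage tax: £563.20 + £4,653.88 = £5,217.08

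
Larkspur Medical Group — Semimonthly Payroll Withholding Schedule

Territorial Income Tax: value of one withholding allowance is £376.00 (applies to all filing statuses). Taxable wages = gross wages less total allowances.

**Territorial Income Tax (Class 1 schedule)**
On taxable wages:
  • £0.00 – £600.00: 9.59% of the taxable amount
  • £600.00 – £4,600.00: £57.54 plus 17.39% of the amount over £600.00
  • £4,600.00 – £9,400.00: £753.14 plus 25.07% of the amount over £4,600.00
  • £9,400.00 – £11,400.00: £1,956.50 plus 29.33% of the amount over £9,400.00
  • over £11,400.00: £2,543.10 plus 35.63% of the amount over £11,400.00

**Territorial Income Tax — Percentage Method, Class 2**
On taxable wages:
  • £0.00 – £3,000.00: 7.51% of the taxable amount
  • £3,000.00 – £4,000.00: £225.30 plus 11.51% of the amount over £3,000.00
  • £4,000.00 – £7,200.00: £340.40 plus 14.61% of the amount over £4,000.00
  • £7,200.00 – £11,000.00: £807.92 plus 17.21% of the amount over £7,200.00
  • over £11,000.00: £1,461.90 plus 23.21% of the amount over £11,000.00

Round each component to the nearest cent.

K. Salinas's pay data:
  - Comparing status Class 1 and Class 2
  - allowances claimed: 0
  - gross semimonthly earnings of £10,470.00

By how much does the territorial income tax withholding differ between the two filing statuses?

£899.64

Territorial Income Tax (Class 1): taxable = £10,470.00
  £1,956.50 + 29.33% × (£10,470.00 − £9,400.00) = £1,956.50 + 29.33% × £1,070.00 = £2,270.33
Territorial Income Tax (Class 2): taxable = £10,470.00
  £807.92 + 17.21% × (£10,470.00 − £7,200.00) = £807.92 + 17.21% × £3,270.00 = £1,370.69
Difference: |£2,270.33 − £1,370.69| = £899.64 (higher under Class 1)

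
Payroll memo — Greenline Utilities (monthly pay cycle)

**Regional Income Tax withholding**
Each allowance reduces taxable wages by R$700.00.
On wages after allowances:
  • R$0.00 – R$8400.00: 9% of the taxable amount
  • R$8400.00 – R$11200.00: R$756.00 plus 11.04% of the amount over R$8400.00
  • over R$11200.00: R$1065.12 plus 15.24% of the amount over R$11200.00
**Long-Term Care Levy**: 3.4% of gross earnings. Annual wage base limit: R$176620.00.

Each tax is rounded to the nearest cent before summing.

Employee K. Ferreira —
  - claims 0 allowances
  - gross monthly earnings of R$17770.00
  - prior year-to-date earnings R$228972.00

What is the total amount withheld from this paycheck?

R$2066.39

Regional Income Tax: taxable = R$17770.00
  R$1065.12 + 15.24% × (R$17770.00 − R$11200.00) = R$1065.12 + 15.24% × R$6570.00 = R$2066.39
Long-Term Care Levy: YTD R$228972.00 ≥ cap R$176620.00 → R$0.00
Total: R$2066.39 + R$0.00 = R$2066.39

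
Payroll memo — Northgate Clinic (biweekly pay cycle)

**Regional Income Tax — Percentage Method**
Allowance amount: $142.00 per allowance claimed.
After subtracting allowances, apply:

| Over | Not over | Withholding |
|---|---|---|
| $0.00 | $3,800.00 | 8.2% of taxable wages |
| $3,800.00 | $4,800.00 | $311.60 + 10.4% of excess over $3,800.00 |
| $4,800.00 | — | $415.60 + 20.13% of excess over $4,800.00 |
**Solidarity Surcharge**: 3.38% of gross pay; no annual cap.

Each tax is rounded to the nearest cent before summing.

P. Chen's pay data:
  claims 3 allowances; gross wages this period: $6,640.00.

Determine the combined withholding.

Regional Income Tax: taxable = $6,640.00 − 3×$142.00 = $6,214.00
  $415.60 + 20.13% × ($6,214.00 − $4,800.00) = $415.60 + 20.13% × $1,414.00 = $700.24
Solidarity Surcharge: 3.38% × $6,640.00 = $224.43
Total: $700.24 + $224.43 = $924.67

$924.67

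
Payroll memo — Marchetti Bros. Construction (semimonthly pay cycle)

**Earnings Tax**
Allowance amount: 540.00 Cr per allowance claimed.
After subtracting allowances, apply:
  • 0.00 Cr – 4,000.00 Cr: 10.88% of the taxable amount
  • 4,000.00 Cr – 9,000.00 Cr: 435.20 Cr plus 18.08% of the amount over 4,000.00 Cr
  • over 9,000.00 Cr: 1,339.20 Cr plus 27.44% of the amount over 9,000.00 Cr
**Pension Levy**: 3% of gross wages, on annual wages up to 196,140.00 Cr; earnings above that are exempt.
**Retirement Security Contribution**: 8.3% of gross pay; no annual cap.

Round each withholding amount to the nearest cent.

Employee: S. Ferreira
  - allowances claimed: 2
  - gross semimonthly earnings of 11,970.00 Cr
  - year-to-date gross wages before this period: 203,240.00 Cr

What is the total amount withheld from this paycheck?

Earnings Tax: taxable = 11,970.00 Cr − 2×540.00 Cr = 10,890.00 Cr
  1,339.20 Cr + 27.44% × (10,890.00 Cr − 9,000.00 Cr) = 1,339.20 Cr + 27.44% × 1,890.00 Cr = 1,857.82 Cr
Pension Levy: YTD 203,240.00 Cr ≥ cap 196,140.00 Cr → 0.00 Cr
Retirement Security Contribution: 8.3% × 11,970.00 Cr = 993.51 Cr
Total: 1,857.82 Cr + 0.00 Cr + 993.51 Cr = 2,851.33 Cr

2,851.33 Cr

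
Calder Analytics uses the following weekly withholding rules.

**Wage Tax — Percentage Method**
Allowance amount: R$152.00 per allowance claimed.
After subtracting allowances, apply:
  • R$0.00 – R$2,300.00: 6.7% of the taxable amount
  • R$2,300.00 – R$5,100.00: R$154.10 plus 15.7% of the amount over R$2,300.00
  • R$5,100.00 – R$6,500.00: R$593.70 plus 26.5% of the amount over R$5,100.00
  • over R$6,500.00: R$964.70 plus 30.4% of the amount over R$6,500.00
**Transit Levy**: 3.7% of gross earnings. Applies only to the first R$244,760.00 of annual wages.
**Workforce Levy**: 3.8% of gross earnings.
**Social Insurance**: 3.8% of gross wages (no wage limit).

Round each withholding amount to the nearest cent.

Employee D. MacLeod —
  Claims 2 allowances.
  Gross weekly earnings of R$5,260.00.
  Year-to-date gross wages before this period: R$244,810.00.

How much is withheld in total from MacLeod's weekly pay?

Wage Tax: taxable = R$5,260.00 − 2×R$152.00 = R$4,956.00
  R$154.10 + 15.7% × (R$4,956.00 − R$2,300.00) = R$154.10 + 15.7% × R$2,656.00 = R$571.09
Transit Levy: YTD R$244,810.00 ≥ cap R$244,760.00 → R$0.00
Workforce Levy: 3.8% × R$5,260.00 = R$199.88
Social Insurance: 3.8% × R$5,260.00 = R$199.88
Total: R$571.09 + R$0.00 + R$199.88 + R$199.88 = R$970.85

R$970.85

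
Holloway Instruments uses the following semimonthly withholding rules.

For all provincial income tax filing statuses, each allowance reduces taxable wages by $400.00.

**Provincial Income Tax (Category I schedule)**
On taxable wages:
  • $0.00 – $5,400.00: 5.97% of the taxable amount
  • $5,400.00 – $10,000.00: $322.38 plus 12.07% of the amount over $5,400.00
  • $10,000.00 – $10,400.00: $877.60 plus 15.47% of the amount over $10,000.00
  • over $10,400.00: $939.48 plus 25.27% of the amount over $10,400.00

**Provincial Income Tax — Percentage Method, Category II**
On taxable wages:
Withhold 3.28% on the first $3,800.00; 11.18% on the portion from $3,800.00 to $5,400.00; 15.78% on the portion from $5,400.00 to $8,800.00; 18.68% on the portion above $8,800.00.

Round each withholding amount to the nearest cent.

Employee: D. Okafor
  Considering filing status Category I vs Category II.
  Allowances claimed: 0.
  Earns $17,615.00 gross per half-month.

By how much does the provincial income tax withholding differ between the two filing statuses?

Provincial Income Tax (Category I): taxable = $17,615.00
  $939.48 + 25.27% × ($17,615.00 − $10,400.00) = $939.48 + 25.27% × $7,215.00 = $2,762.71
Provincial Income Tax (Category II): taxable = $17,615.00
  $840.04 + 18.68% × ($17,615.00 − $8,800.00) = $840.04 + 18.68% × $8,815.00 = $2,486.68
Difference: |$2,762.71 − $2,486.68| = $276.03 (higher under Category I)

$276.03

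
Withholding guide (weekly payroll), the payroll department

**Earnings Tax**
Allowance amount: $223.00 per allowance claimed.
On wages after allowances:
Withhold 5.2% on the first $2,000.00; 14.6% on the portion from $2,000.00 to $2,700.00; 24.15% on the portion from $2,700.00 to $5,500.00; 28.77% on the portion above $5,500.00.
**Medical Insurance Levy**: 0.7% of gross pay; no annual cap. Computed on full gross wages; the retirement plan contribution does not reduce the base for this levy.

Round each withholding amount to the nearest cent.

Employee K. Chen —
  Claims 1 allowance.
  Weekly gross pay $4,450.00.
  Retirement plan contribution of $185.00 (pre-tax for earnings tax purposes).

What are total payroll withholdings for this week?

Earnings Tax: taxable = $4,450.00 − $185.00 − 1×$223.00 = $4,042.00
  $206.20 + 24.15% × ($4,042.00 − $2,700.00) = $206.20 + 24.15% × $1,342.00 = $530.29
Medical Insurance Levy: 0.7% × $4,450.00 = $31.15
Total: $530.29 + $31.15 = $561.44

$561.44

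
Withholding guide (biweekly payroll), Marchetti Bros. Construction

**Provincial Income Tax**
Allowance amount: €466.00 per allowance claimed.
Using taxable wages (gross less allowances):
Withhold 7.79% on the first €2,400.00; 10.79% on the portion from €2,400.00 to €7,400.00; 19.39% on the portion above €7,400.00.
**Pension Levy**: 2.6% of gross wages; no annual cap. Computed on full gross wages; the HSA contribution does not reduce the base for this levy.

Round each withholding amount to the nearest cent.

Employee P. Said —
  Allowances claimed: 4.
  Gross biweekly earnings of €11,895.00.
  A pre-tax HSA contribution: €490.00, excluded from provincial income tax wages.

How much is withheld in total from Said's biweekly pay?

Provincial Income Tax: taxable = €11,895.00 − €490.00 − 4×€466.00 = €9,541.00
  €726.46 + 19.39% × (€9,541.00 − €7,400.00) = €726.46 + 19.39% × €2,141.00 = €1,141.60
Pension Levy: 2.6% × €11,895.00 = €309.27
Total: €1,141.60 + €309.27 = €1,450.87

€1,450.87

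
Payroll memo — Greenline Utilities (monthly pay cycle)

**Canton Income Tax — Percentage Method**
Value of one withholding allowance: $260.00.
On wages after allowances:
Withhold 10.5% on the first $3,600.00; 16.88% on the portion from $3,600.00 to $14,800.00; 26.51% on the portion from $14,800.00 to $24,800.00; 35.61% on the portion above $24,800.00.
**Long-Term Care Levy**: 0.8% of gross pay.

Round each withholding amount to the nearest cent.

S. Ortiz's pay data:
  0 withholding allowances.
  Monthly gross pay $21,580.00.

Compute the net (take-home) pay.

Canton Income Tax: taxable = $21,580.00
  $2,268.56 + 26.51% × ($21,580.00 − $14,800.00) = $2,268.56 + 26.51% × $6,780.00 = $4,065.94
Long-Term Care Levy: 0.8% × $21,580.00 = $172.64
Total withheld: $4,065.94 + $172.64 = $4,238.58
Net pay: $21,580.00 − $4,238.58 = $17,341.42

$17,341.42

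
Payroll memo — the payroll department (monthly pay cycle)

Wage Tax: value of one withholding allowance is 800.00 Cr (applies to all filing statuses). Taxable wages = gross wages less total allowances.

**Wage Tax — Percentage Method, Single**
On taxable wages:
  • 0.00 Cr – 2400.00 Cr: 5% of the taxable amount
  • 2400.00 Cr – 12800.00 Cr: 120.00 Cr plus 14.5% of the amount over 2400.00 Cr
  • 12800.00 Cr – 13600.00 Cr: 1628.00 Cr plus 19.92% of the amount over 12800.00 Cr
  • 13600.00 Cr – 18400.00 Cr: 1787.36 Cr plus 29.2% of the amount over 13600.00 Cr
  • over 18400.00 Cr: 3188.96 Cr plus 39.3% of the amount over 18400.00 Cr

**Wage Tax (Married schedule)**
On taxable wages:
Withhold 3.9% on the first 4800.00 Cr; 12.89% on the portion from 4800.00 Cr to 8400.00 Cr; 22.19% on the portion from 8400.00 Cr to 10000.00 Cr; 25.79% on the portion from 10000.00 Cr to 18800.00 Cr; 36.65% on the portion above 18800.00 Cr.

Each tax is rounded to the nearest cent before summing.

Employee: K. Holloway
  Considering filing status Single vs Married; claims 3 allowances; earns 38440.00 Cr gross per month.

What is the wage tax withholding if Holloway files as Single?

10121.48 Cr

Wage Tax (Single): taxable = 38440.00 Cr − 3×800.00 Cr = 36040.00 Cr
  3188.96 Cr + 39.3% × (36040.00 Cr − 18400.00 Cr) = 3188.96 Cr + 39.3% × 17640.00 Cr = 10121.48 Cr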